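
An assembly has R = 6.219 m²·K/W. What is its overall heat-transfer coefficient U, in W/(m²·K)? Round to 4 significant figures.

U = 1/R = 1/6.219 = 0.1608

0.1608 W/(m²·K)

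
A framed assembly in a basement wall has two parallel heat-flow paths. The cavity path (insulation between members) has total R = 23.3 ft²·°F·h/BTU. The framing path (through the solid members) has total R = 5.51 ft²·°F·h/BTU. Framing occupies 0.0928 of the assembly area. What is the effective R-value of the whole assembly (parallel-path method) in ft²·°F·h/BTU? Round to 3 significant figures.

U_eff = 0.9072/23.3 + 0.0928/5.51 = 0.03894 + 0.01684 = 0.05578
R_eff = 1/U_eff = 17.93 ft²·°F·h/BTU

17.9 ft²·°F·h/BTU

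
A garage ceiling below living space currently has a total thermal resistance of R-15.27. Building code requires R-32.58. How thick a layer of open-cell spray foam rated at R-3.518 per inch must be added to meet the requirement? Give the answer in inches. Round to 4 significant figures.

ΔR = 32.58 − 15.27 = 17.31 ft²·°F·h/BTU
L = ΔR / (R/in) = 17.31/3.518 = 4.9204 in

4.920 in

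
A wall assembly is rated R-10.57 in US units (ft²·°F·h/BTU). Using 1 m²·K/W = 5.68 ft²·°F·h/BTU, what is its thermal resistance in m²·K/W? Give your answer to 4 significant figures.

1.861 m²·K/W

R_SI = 10.57/5.68 = 1.8609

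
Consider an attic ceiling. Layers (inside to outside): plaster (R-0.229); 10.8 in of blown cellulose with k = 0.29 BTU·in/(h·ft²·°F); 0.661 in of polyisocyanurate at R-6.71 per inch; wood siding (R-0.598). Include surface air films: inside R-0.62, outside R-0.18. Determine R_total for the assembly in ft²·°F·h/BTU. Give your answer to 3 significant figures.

43.3 ft²·°F·h/BTU

10.8/0.29 = 37.24
0.661 × 6.71 = 4.435
R_total = 0.62 + 0.229 + 37.24 + 4.435 + 0.598 + 0.18 = 43.3 ft²·°F·h/BTU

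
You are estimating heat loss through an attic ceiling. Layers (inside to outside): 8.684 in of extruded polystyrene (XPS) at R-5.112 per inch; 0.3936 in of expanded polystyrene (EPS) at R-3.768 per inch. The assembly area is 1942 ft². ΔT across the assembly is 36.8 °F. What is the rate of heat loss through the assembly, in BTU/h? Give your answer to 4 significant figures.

8.684 × 5.112 = 44.393
0.3936 × 3.768 = 1.4831
R_total = 44.393 + 1.4831 = 45.876 ft²·°F·h/BTU
Q = A·ΔT/R = 1942 × 36.8 / 45.876 = 1557.8 BTU/h

1558 BTU/h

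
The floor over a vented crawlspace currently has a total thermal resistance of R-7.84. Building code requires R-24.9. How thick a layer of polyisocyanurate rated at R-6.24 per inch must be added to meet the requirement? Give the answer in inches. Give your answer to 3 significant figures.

ΔR = 24.9 − 7.84 = 17.06 ft²·°F·h/BTU
L = ΔR / (R/in) = 17.06/6.24 = 2.734 in

2.73 in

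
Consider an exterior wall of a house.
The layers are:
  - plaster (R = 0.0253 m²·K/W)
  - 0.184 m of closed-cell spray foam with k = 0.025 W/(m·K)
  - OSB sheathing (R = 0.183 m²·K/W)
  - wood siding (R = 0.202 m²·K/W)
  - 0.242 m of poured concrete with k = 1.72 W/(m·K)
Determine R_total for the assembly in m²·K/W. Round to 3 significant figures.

7.91 m²·K/W

0.184/0.025 = 7.36
0.242/1.72 = 0.1407
R_total = 0.0253 + 7.36 + 0.183 + 0.202 + 0.1407 = 7.911 m²·K/W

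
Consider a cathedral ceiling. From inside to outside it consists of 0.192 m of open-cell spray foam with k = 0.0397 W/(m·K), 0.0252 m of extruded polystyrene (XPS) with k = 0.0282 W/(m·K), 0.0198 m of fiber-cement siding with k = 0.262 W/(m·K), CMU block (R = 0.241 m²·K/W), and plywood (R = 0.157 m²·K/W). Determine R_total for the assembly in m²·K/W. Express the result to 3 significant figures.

6.20 m²·K/W

0.192/0.0397 = 4.836
0.0252/0.0282 = 0.8936
0.0198/0.262 = 0.07557
R_total = 4.836 + 0.8936 + 0.07557 + 0.241 + 0.157 = 6.203 m²·K/W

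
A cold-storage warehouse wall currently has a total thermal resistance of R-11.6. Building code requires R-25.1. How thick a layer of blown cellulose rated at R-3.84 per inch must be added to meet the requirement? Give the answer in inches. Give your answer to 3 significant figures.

3.52 in

ΔR = 25.1 − 11.6 = 13.5 ft²·°F·h/BTU
L = ΔR / (R/in) = 13.5/3.84 = 3.516 in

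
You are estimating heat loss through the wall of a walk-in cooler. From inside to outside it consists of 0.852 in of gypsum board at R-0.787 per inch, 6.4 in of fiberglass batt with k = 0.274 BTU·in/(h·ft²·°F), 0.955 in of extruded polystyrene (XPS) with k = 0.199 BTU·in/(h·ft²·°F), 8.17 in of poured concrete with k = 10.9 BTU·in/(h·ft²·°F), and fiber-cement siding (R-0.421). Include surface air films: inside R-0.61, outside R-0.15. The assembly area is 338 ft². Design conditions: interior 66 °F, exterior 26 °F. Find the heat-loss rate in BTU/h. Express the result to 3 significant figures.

440 BTU/h

0.852 × 0.787 = 0.6705
6.4/0.274 = 23.36
0.955/0.199 = 4.799
8.17/10.9 = 0.7495
R_total = 0.61 + 0.6705 + 23.36 + 4.799 + 0.7495 + 0.421 + 0.15 = 30.76 ft²·°F·h/BTU
Q = A·ΔT/R = 338 × (66 − 26) / 30.76 = 439.6 BTU/h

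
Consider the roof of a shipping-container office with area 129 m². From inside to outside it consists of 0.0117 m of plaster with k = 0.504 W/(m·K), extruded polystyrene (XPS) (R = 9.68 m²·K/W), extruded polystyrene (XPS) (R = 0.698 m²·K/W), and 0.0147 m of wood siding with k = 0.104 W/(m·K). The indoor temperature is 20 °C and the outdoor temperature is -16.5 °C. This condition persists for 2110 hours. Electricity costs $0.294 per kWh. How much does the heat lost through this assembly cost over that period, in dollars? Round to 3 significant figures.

0.0117/0.504 = 0.02321
0.0147/0.104 = 0.1413
R_total = 0.02321 + 9.68 + 0.698 + 0.1413 = 10.54 m²·K/W
Q = 129 × (20 − (-16.5)) / 10.54 = 446.6 W
E = 446.6 W × 2110 h / 1000 = 942.4 kWh
Cost = 942.4 × 0.294 = $277.1

277 dollars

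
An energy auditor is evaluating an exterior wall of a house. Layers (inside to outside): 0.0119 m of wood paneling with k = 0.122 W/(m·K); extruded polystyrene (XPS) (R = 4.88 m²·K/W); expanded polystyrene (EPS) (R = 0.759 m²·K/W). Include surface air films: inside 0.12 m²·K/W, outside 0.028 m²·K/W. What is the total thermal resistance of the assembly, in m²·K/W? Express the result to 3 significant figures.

0.0119/0.122 = 0.09754
R_total = 0.12 + 0.09754 + 4.88 + 0.759 + 0.028 = 5.885 m²·K/W

5.88 m²·K/W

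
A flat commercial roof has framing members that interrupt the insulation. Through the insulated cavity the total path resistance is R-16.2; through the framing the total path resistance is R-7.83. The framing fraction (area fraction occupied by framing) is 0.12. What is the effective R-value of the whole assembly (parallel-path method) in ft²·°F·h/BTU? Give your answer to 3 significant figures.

14.4 ft²·°F·h/BTU

U_eff = 0.88/16.2 + 0.12/7.83 = 0.05432 + 0.01533 = 0.06965
R_eff = 1/U_eff = 14.36 ft²·°F·h/BTU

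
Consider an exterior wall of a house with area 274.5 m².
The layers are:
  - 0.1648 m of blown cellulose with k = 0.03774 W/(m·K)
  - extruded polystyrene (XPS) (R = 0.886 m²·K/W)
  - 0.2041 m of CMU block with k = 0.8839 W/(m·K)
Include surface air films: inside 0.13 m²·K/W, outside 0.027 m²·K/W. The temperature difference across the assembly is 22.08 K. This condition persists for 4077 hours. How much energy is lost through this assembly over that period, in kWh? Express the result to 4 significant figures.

0.1648/0.03774 = 4.3667
0.2041/0.8839 = 0.23091
R_total = 0.13 + 4.3667 + 0.886 + 0.23091 + 0.027 = 5.6406 m²·K/W
Q = 274.5 × 22.08 / 5.6406 = 1074.5 W
E = 1074.5 W × 4077 h / 1000 = 4380.8 kWh

4381 kWh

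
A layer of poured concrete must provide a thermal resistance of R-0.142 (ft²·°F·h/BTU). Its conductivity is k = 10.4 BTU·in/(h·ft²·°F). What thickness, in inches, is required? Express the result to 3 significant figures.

L = R × k = 0.142 × 10.4 = 1.477 in

1.48 in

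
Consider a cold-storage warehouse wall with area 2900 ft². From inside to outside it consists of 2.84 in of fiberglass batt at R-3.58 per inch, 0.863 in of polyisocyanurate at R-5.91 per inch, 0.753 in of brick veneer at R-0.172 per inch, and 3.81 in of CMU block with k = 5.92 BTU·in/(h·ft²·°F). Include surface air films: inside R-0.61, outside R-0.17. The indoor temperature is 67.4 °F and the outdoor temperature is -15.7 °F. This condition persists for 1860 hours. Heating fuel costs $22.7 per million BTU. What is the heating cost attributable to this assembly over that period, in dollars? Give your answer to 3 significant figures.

605 dollars

2.84 × 3.58 = 10.17
0.863 × 5.91 = 5.1
0.753 × 0.172 = 0.1295
3.81/5.92 = 0.6436
R_total = 0.61 + 10.17 + 5.1 + 0.1295 + 0.6436 + 0.17 = 16.82 ft²·°F·h/BTU
Q = 2900 × (67.4 − (-15.7)) / 16.82 = 14330 BTU/h
E = 14330 × 1860 = 26650000 BTU
Cost = 26650000/10⁶ × 22.7 = $604.9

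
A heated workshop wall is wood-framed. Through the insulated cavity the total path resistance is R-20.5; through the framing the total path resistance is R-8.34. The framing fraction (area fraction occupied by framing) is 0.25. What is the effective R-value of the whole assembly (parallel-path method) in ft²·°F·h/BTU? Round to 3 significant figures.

15.0 ft²·°F·h/BTU

U_eff = 0.75/20.5 + 0.25/8.34 = 0.03659 + 0.02998 = 0.06656
R_eff = 1/U_eff = 15.02 ft²·°F·h/BTU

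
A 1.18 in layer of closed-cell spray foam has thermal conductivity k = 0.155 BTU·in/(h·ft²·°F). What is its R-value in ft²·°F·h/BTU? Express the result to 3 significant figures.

R = L/k = 1.18/0.155 = 7.613 ft²·°F·h/BTU

7.61 ft²·°F·h/BTU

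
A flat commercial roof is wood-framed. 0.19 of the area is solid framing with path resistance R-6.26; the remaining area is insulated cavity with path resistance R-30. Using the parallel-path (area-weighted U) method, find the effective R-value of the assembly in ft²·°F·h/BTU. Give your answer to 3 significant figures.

U_eff = 0.81/30 + 0.19/6.26 = 0.027 + 0.03035 = 0.05735
R_eff = 1/U_eff = 17.44 ft²·°F·h/BTU

17.4 ft²·°F·h/BTU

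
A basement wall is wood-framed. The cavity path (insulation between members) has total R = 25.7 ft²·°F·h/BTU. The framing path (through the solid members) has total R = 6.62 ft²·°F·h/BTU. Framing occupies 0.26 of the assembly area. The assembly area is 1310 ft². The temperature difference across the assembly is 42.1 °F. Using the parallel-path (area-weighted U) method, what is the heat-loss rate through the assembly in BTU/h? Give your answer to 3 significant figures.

3750 BTU/h

U_eff = 0.74/25.7 + 0.26/6.62 = 0.02879 + 0.03927 = 0.06807
R_eff = 1/U_eff = 14.69 ft²·°F·h/BTU
Q = 1310 × 42.1 / 14.69 = 3754 BTU/h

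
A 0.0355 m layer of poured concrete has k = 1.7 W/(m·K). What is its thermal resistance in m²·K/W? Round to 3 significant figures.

0.0209 m²·K/W

R = L/k = 0.0355/1.7 = 0.02088 m²·K/W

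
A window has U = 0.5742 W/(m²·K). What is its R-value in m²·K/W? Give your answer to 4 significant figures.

1.742 m²·K/W

R = 1/U = 1/0.5742 = 1.7416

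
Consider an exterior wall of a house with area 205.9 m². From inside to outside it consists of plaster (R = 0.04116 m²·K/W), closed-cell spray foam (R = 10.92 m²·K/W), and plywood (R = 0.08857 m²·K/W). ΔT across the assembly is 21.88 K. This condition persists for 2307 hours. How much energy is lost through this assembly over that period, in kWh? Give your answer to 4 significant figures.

R_total = 0.04116 + 10.92 + 0.08857 = 11.05 m²·K/W
Q = 205.9 × 21.88 / 11.05 = 407.71 W
E = 407.71 W × 2307 h / 1000 = 940.59 kWh

940.6 kWh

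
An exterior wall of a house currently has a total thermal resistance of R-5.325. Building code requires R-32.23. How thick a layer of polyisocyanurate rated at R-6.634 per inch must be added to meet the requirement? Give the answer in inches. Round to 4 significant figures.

4.056 in

ΔR = 32.23 − 5.325 = 26.905 ft²·°F·h/BTU
L = ΔR / (R/in) = 26.905/6.634 = 4.0556 in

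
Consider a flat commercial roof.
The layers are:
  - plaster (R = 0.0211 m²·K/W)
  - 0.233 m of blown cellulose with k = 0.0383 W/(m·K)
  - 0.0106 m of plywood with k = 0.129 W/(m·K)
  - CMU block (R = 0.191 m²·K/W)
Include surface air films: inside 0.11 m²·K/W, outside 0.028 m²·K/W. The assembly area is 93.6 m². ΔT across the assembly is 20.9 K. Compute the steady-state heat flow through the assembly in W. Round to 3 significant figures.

300 W

0.233/0.0383 = 6.084
0.0106/0.129 = 0.08217
R_total = 0.11 + 0.0211 + 6.084 + 0.08217 + 0.191 + 0.028 = 6.516 m²·K/W
Q = A·ΔT/R = 93.6 × 20.9 / 6.516 = 300.2 W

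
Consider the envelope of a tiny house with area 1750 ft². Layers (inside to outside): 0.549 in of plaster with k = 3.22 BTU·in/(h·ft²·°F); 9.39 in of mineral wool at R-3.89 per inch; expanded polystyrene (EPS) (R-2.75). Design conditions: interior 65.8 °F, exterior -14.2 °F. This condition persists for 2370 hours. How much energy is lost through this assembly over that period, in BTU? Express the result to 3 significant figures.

0.549/3.22 = 0.1705
9.39 × 3.89 = 36.53
R_total = 0.1705 + 36.53 + 2.75 = 39.45 ft²·°F·h/BTU
Q = 1750 × (65.8 − (-14.2)) / 39.45 = 3549 BTU/h
E = 3549 × 2370 = 8411000 BTU

8410000 BTU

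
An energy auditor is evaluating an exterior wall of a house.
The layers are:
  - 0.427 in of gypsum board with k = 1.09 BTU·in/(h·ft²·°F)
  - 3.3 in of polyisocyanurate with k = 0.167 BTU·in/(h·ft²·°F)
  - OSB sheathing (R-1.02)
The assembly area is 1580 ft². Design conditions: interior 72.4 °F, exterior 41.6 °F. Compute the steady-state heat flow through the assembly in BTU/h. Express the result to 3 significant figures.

0.427/1.09 = 0.3917
3.3/0.167 = 19.76
R_total = 0.3917 + 19.76 + 1.02 = 21.17 ft²·°F·h/BTU
Q = A·ΔT/R = 1580 × (72.4 − 41.6) / 21.17 = 2298 BTU/h

2300 BTU/h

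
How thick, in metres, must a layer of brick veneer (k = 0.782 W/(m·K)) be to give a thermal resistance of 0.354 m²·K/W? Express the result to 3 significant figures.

0.277 m

L = R·k = 0.354 × 0.782 = 0.2768 m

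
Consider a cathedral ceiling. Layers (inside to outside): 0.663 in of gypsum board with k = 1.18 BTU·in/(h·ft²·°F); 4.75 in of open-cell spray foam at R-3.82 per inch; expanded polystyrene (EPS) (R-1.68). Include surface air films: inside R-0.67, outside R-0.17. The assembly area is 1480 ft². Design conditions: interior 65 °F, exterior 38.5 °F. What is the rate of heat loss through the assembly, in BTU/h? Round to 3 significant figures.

1850 BTU/h

0.663/1.18 = 0.5619
4.75 × 3.82 = 18.14
R_total = 0.67 + 0.5619 + 18.14 + 1.68 + 0.17 = 21.23 ft²·°F·h/BTU
Q = A·ΔT/R = 1480 × (65 − 38.5) / 21.23 = 1848 BTU/h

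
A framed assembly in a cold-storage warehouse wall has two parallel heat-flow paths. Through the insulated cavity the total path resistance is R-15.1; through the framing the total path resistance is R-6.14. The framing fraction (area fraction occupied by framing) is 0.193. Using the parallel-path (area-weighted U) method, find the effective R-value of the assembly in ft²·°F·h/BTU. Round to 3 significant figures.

11.8 ft²·°F·h/BTU

U_eff = 0.807/15.1 + 0.193/6.14 = 0.05344 + 0.03143 = 0.08488
R_eff = 1/U_eff = 11.78 ft²·°F·h/BTU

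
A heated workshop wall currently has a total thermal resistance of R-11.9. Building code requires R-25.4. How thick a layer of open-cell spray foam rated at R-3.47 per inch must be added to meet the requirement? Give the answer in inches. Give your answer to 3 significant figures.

3.89 in

ΔR = 25.4 − 11.9 = 13.5 ft²·°F·h/BTU
L = ΔR / (R/in) = 13.5/3.47 = 3.89 in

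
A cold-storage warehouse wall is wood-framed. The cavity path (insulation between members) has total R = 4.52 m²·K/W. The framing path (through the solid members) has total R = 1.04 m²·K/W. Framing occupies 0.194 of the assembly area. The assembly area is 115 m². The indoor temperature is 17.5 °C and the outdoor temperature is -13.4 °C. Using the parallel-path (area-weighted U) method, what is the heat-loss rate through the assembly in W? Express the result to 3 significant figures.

U_eff = 0.806/4.52 + 0.194/1.04 = 0.1783 + 0.1865 = 0.3649
R_eff = 1/U_eff = 2.741 m²·K/W
Q = 115 × (17.5 − (-13.4)) / 2.741 = 1297 W

1300 W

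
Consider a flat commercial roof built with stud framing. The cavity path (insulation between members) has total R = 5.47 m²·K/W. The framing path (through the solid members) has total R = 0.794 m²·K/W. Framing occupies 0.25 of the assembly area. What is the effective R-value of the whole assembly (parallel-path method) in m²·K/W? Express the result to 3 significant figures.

2.21 m²·K/W

U_eff = 0.75/5.47 + 0.25/0.794 = 0.1371 + 0.3149 = 0.452
R_eff = 1/U_eff = 2.213 m²·K/W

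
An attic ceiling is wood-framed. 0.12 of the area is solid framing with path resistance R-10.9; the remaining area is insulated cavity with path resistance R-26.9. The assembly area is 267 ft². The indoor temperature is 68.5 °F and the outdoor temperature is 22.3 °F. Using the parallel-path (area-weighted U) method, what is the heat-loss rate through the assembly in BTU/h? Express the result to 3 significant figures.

U_eff = 0.88/26.9 + 0.12/10.9 = 0.03271 + 0.01101 = 0.04372
R_eff = 1/U_eff = 22.87 ft²·°F·h/BTU
Q = 267 × (68.5 − 22.3) / 22.87 = 539.3 BTU/h

539 BTU/h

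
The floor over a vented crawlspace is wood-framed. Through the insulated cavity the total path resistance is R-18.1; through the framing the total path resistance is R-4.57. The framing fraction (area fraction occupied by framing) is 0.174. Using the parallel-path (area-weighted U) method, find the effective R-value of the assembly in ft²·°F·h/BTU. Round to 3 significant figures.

11.9 ft²·°F·h/BTU

U_eff = 0.826/18.1 + 0.174/4.57 = 0.04564 + 0.03807 = 0.08371
R_eff = 1/U_eff = 11.95 ft²·°F·h/BTU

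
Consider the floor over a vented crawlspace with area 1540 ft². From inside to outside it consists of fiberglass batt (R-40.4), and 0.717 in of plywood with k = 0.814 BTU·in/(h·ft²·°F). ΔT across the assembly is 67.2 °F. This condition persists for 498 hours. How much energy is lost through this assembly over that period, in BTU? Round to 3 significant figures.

1250000 BTU

0.717/0.814 = 0.8808
R_total = 40.4 + 0.8808 = 41.28 ft²·°F·h/BTU
Q = 1540 × 67.2 / 41.28 = 2507 BTU/h
E = 2507 × 498 = 1248000 BTU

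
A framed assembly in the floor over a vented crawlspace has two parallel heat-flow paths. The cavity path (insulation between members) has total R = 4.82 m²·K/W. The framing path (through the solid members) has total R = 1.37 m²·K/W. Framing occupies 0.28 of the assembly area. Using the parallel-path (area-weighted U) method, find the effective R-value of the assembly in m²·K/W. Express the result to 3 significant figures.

U_eff = 0.72/4.82 + 0.28/1.37 = 0.1494 + 0.2044 = 0.3538
R_eff = 1/U_eff = 2.827 m²·K/W

2.83 m²·K/W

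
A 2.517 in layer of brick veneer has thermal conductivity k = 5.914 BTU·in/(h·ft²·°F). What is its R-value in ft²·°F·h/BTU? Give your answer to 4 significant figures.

0.4256 ft²·°F·h/BTU

R = L/k = 2.517/5.914 = 0.4256 ft²·°F·h/BTU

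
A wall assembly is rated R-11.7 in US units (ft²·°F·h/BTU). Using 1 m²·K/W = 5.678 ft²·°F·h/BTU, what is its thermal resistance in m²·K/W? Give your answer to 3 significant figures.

2.06 m²·K/W

R_SI = 11.7/5.678 = 2.061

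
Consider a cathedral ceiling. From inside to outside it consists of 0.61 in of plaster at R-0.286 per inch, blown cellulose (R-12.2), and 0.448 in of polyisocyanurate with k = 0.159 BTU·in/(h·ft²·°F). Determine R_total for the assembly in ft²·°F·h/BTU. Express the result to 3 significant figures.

15.2 ft²·°F·h/BTU

0.61 × 0.286 = 0.1745
0.448/0.159 = 2.818
R_total = 0.1745 + 12.2 + 2.818 = 15.19 ft²·°F·h/BTU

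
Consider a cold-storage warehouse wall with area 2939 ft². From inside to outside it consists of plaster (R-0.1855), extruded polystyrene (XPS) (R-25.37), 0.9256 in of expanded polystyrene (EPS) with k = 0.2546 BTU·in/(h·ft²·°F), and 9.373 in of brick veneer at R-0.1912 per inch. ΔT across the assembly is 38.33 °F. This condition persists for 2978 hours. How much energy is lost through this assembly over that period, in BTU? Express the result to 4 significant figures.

10830000 BTU

0.9256/0.2546 = 3.6355
9.373 × 0.1912 = 1.7921
R_total = 0.1855 + 25.37 + 3.6355 + 1.7921 = 30.983 ft²·°F·h/BTU
Q = 2939 × 38.33 / 30.983 = 3635.9 BTU/h
E = 3635.9 × 2978 = 10828000 BTU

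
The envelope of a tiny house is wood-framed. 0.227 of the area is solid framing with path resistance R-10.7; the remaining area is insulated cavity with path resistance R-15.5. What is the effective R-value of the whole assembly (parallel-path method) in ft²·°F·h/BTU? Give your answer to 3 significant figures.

14.1 ft²·°F·h/BTU

U_eff = 0.773/15.5 + 0.227/10.7 = 0.04987 + 0.02121 = 0.07109
R_eff = 1/U_eff = 14.07 ft²·°F·h/BTU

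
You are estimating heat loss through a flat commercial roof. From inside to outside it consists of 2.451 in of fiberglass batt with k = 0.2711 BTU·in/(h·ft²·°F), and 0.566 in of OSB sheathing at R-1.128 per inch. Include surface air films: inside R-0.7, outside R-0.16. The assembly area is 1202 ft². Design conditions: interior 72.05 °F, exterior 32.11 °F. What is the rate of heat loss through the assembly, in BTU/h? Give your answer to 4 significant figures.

4555 BTU/h

2.451/0.2711 = 9.0409
0.566 × 1.128 = 0.63845
R_total = 0.7 + 9.0409 + 0.63845 + 0.16 = 10.539 ft²·°F·h/BTU
Q = A·ΔT/R = 1202 × (72.05 − 32.11) / 10.539 = 4555.1 BTU/h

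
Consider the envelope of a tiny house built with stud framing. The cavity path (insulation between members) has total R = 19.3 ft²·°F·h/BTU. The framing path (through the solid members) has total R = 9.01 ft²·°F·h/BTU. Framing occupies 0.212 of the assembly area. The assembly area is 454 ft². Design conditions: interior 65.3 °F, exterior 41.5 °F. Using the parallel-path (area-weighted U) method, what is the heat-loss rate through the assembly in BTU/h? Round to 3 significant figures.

695 BTU/h

U_eff = 0.788/19.3 + 0.212/9.01 = 0.04083 + 0.02353 = 0.06436
R_eff = 1/U_eff = 15.54 ft²·°F·h/BTU
Q = 454 × (65.3 − 41.5) / 15.54 = 695.4 BTU/h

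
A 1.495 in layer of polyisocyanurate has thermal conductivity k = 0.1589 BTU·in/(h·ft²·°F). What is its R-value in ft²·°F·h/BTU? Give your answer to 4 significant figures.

R = L/k = 1.495/0.1589 = 9.4084 ft²·°F·h/BTU

9.408 ft²·°F·h/BTU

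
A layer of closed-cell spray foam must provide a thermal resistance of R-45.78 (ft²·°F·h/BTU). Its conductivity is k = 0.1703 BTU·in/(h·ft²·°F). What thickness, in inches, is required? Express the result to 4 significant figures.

7.796 in

L = R × k = 45.78 × 0.1703 = 7.7963 in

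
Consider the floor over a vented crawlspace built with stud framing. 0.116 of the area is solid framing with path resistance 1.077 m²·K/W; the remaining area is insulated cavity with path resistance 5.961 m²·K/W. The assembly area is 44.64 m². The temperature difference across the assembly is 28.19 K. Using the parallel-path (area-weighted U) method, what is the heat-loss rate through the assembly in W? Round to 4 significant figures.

322.2 W

U_eff = 0.884/5.961 + 0.116/1.077 = 0.1483 + 0.10771 = 0.256
R_eff = 1/U_eff = 3.9062 m²·K/W
Q = 44.64 × 28.19 / 3.9062 = 322.16 W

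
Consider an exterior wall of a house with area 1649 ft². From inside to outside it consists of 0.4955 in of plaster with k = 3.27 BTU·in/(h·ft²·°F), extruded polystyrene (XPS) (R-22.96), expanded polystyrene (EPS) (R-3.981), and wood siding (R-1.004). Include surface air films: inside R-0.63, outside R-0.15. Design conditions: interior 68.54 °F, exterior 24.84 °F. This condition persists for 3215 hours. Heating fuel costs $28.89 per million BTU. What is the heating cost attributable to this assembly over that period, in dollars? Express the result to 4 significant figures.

0.4955/3.27 = 0.15153
R_total = 0.63 + 0.15153 + 22.96 + 3.981 + 1.004 + 0.15 = 28.877 ft²·°F·h/BTU
Q = 1649 × (68.54 − 24.84) / 28.877 = 2495.5 BTU/h
E = 2495.5 × 3215 = 8023000 BTU
Cost = 8023000/10⁶ × 28.89 = $231.79

231.8 dollars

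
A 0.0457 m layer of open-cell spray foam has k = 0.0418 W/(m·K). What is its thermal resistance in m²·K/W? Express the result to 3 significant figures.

R = L/k = 0.0457/0.0418 = 1.093 m²·K/W

1.09 m²·K/W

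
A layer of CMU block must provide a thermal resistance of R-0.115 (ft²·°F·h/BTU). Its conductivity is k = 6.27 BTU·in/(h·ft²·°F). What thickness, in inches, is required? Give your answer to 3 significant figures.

L = R × k = 0.115 × 6.27 = 0.721 in

0.721 in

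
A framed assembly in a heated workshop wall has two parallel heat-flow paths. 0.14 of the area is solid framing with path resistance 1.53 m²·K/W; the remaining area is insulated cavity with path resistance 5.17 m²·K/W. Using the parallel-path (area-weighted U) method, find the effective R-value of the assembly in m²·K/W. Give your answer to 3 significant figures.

3.88 m²·K/W

U_eff = 0.86/5.17 + 0.14/1.53 = 0.1663 + 0.0915 = 0.2578
R_eff = 1/U_eff = 3.878 m²·K/W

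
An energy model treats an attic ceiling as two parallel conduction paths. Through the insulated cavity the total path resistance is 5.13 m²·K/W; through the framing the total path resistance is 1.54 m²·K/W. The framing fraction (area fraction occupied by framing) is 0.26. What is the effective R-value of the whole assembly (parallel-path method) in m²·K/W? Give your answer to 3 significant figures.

3.19 m²·K/W

U_eff = 0.74/5.13 + 0.26/1.54 = 0.1442 + 0.1688 = 0.3131
R_eff = 1/U_eff = 3.194 m²·K/W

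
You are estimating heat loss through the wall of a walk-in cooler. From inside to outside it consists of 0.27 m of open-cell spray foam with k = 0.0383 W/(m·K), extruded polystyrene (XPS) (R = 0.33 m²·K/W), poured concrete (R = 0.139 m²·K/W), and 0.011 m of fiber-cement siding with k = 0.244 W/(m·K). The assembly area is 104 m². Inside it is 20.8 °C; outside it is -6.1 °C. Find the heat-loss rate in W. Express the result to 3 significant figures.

0.27/0.0383 = 7.05
0.011/0.244 = 0.04508
R_total = 7.05 + 0.33 + 0.139 + 0.04508 = 7.564 m²·K/W
Q = A·ΔT/R = 104 × (20.8 − (-6.1)) / 7.564 = 369.9 W

370 W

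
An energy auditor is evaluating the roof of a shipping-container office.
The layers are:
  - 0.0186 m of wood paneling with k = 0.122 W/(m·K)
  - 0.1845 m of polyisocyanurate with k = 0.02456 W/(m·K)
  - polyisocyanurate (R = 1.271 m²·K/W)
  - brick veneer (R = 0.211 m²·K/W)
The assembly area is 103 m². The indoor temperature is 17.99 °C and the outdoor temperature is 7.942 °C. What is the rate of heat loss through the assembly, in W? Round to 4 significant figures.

113.1 W

0.0186/0.122 = 0.15246
0.1845/0.02456 = 7.5122
R_total = 0.15246 + 7.5122 + 1.271 + 0.211 = 9.1467 m²·K/W
Q = A·ΔT/R = 103 × (17.99 − 7.942) / 9.1467 = 113.15 W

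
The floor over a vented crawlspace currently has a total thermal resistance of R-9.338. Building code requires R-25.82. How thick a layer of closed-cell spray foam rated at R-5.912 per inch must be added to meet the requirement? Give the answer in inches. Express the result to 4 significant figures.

2.788 in

ΔR = 25.82 − 9.338 = 16.482 ft²·°F·h/BTU
L = ΔR / (R/in) = 16.482/5.912 = 2.7879 in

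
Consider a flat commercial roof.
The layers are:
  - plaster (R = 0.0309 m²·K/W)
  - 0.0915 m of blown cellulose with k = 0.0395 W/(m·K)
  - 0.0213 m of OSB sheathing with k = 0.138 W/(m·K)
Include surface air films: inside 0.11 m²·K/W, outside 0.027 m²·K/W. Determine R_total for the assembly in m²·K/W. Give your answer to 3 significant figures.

0.0915/0.0395 = 2.316
0.0213/0.138 = 0.1543
R_total = 0.11 + 0.0309 + 2.316 + 0.1543 + 0.027 = 2.639 m²·K/W

2.64 m²·K/W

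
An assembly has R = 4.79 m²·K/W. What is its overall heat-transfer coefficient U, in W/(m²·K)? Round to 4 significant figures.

0.2088 W/(m²·K)

U = 1/R = 1/4.79 = 0.20877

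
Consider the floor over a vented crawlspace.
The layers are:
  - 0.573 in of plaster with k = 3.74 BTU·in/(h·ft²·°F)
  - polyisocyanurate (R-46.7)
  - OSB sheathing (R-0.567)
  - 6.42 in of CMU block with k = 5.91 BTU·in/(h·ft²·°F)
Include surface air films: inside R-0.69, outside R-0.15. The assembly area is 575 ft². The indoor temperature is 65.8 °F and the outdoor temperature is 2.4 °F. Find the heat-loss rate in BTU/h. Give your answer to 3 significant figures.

0.573/3.74 = 0.1532
6.42/5.91 = 1.086
R_total = 0.69 + 0.1532 + 46.7 + 0.567 + 1.086 + 0.15 = 49.35 ft²·°F·h/BTU
Q = A·ΔT/R = 575 × (65.8 − 2.4) / 49.35 = 738.8 BTU/h

739 BTU/h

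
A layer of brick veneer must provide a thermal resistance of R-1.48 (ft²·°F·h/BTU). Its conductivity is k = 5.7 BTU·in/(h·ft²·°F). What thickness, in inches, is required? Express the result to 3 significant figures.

L = R × k = 1.48 × 5.7 = 8.436 in

8.44 in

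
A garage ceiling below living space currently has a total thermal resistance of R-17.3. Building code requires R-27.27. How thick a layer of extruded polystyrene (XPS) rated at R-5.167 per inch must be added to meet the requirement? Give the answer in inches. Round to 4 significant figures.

ΔR = 27.27 − 17.3 = 9.97 ft²·°F·h/BTU
L = ΔR / (R/in) = 9.97/5.167 = 1.9296 in

1.930 in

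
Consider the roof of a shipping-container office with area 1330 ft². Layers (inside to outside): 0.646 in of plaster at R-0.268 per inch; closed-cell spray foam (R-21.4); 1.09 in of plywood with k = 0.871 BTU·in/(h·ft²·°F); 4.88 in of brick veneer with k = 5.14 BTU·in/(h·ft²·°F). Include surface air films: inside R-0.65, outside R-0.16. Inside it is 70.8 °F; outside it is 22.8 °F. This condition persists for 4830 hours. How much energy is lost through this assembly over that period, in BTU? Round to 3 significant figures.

0.646 × 0.268 = 0.1731
1.09/0.871 = 1.251
4.88/5.14 = 0.9494
R_total = 0.65 + 0.1731 + 21.4 + 1.251 + 0.9494 + 0.16 = 24.58 ft²·°F·h/BTU
Q = 1330 × (70.8 − 22.8) / 24.58 = 2597 BTU/h
E = 2597 × 4830 = 12540000 BTU

12500000 BTU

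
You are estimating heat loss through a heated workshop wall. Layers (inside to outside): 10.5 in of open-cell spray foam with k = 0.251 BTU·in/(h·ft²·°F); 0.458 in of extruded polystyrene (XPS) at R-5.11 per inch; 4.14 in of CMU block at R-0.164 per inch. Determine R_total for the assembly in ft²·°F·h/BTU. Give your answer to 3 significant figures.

10.5/0.251 = 41.83
0.458 × 5.11 = 2.34
4.14 × 0.164 = 0.679
R_total = 41.83 + 2.34 + 0.679 = 44.85 ft²·°F·h/BTU

44.9 ft²·°F·h/BTU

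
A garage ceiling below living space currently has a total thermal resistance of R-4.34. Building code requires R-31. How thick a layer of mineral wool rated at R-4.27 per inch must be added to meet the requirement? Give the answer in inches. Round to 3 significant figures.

6.24 in

ΔR = 31 − 4.34 = 26.66 ft²·°F·h/BTU
L = ΔR / (R/in) = 26.66/4.27 = 6.244 in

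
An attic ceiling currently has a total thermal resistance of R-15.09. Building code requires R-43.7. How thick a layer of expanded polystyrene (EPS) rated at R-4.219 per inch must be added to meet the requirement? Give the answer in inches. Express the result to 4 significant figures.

6.781 in

ΔR = 43.7 − 15.09 = 28.61 ft²·°F·h/BTU
L = ΔR / (R/in) = 28.61/4.219 = 6.7812 in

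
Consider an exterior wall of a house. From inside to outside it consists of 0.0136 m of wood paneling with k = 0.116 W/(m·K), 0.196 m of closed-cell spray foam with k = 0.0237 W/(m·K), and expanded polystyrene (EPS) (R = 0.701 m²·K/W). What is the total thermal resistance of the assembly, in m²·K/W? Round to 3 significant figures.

0.0136/0.116 = 0.1172
0.196/0.0237 = 8.27
R_total = 0.1172 + 8.27 + 0.701 = 9.088 m²·K/W

9.09 m²·K/W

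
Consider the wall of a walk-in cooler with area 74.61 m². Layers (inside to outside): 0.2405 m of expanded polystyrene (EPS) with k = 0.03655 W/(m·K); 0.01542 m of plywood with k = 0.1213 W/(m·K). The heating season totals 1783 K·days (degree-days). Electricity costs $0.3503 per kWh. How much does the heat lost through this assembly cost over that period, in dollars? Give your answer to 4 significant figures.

0.2405/0.03655 = 6.58
0.01542/0.1213 = 0.12712
R_total = 6.58 + 0.12712 = 6.7072 m²·K/W
E = A × HDD × 24 / R / 1000 = 74.61 × 1783 × 24 / 6.7072 / 1000 = 476.02 kWh
Cost = 476.02 × 0.3503 = $166.75

166.7 dollars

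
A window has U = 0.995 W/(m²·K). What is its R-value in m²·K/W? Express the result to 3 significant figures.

1.01 m²·K/W

R = 1/U = 1/0.995 = 1.005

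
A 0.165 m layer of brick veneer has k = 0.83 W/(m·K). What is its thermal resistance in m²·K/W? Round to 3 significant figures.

R = L/k = 0.165/0.83 = 0.1988 m²·K/W

0.199 m²·K/W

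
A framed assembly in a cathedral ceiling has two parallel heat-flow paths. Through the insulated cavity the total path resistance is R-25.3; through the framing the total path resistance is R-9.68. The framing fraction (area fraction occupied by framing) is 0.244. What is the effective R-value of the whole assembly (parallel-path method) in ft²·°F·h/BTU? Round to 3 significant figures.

18.2 ft²·°F·h/BTU

U_eff = 0.756/25.3 + 0.244/9.68 = 0.02988 + 0.02521 = 0.05509
R_eff = 1/U_eff = 18.15 ft²·°F·h/BTU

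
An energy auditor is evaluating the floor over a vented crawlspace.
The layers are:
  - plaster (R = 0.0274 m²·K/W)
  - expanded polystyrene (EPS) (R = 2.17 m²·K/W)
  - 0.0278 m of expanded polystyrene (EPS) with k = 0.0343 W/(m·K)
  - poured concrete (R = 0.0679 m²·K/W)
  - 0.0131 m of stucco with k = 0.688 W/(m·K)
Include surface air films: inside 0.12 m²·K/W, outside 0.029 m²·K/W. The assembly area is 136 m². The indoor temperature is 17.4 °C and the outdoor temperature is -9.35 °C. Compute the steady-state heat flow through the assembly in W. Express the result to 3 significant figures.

0.0278/0.0343 = 0.8105
0.0131/0.688 = 0.01904
R_total = 0.12 + 0.0274 + 2.17 + 0.8105 + 0.0679 + 0.01904 + 0.029 = 3.244 m²·K/W
Q = A·ΔT/R = 136 × (17.4 − (-9.35)) / 3.244 = 1122 W

1120 W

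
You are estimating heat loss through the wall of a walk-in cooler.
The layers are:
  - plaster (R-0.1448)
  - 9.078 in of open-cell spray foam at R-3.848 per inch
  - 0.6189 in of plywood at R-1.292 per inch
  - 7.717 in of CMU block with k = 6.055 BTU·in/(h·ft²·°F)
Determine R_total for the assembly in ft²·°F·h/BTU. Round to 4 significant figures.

9.078 × 3.848 = 34.932
0.6189 × 1.292 = 0.79962
7.717/6.055 = 1.2745
R_total = 0.1448 + 34.932 + 0.79962 + 1.2745 = 37.151 ft²·°F·h/BTU

37.15 ft²·°F·h/BTU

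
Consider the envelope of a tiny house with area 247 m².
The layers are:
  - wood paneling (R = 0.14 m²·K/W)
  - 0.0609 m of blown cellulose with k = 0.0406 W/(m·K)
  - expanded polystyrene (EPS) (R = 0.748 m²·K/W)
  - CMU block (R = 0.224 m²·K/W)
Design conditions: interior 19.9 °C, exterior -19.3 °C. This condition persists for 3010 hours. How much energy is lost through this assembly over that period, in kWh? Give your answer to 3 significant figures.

11200 kWh

0.0609/0.0406 = 1.5
R_total = 0.14 + 1.5 + 0.748 + 0.224 = 2.612 m²·K/W
Q = 247 × (19.9 − (-19.3)) / 2.612 = 3707 W
E = 3707 W × 3010 h / 1000 = 11160 kWh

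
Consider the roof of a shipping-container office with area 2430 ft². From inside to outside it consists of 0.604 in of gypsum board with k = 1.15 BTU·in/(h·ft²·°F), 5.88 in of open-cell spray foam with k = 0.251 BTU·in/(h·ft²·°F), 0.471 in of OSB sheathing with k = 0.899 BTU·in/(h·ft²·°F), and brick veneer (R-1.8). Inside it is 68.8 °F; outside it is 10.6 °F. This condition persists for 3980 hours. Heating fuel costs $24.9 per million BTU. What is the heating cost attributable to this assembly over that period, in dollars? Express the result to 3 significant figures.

533 dollars

0.604/1.15 = 0.5252
5.88/0.251 = 23.43
0.471/0.899 = 0.5239
R_total = 0.5252 + 23.43 + 0.5239 + 1.8 = 26.28 ft²·°F·h/BTU
Q = 2430 × (68.8 − 10.6) / 26.28 = 5382 BTU/h
E = 5382 × 3980 = 21420000 BTU
Cost = 21420000/10⁶ × 24.9 = $533.4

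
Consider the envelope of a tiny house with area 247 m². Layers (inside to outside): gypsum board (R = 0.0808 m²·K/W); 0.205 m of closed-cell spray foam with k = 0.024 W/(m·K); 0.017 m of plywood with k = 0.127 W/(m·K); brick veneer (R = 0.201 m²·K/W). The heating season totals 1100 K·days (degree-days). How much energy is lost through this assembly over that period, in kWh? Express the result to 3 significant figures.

728 kWh

0.205/0.024 = 8.542
0.017/0.127 = 0.1339
R_total = 0.0808 + 8.542 + 0.1339 + 0.201 = 8.957 m²·K/W
E = A × HDD × 24 / R / 1000 = 247 × 1100 × 24 / 8.957 / 1000 = 728 kWh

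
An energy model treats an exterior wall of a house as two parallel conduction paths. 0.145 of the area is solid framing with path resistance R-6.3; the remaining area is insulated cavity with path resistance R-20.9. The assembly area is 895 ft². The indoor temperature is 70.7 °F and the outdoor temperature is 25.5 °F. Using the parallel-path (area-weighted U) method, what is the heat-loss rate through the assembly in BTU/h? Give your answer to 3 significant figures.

2590 BTU/h

U_eff = 0.855/20.9 + 0.145/6.3 = 0.04091 + 0.02302 = 0.06392
R_eff = 1/U_eff = 15.64 ft²·°F·h/BTU
Q = 895 × (70.7 − 25.5) / 15.64 = 2586 BTU/h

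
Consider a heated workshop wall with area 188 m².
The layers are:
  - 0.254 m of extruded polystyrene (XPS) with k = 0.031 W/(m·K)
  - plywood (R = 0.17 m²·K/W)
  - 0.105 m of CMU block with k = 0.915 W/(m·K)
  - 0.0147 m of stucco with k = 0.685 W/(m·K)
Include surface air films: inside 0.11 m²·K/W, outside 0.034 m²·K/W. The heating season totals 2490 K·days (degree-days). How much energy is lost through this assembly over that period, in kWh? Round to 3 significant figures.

0.254/0.031 = 8.194
0.105/0.915 = 0.1148
0.0147/0.685 = 0.02146
R_total = 0.11 + 8.194 + 0.17 + 0.1148 + 0.02146 + 0.034 = 8.644 m²·K/W
E = A × HDD × 24 / R / 1000 = 188 × 2490 × 24 / 8.644 / 1000 = 1300 kWh

1300 kWh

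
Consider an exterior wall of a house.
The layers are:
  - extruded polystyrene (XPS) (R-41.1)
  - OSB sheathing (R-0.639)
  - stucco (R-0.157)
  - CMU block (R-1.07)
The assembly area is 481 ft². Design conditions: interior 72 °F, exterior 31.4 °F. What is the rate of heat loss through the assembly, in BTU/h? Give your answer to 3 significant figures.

455 BTU/h

R_total = 41.1 + 0.639 + 0.157 + 1.07 = 42.97 ft²·°F·h/BTU
Q = A·ΔT/R = 481 × (72 − 31.4) / 42.97 = 454.5 BTU/h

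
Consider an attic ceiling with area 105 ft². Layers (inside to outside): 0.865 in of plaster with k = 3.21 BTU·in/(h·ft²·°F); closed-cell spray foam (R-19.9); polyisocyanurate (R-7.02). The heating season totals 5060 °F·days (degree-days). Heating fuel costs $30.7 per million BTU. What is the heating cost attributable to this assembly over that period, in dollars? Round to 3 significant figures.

0.865/3.21 = 0.2695
R_total = 0.2695 + 19.9 + 7.02 = 27.19 ft²·°F·h/BTU
E = A × HDD × 24 / R = 105 × 5060 × 24 / 27.19 = 469000 BTU
Cost = 469000/10⁶ × 30.7 = $14.4

14.4 dollars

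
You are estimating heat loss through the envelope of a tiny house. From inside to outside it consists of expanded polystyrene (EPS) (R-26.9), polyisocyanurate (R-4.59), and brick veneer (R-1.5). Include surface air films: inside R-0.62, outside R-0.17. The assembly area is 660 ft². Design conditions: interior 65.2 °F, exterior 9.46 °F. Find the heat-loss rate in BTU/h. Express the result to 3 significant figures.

R_total = 0.62 + 26.9 + 4.59 + 1.5 + 0.17 = 33.78 ft²·°F·h/BTU
Q = A·ΔT/R = 660 × (65.2 − 9.46) / 33.78 = 1089 BTU/h

1090 BTU/h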